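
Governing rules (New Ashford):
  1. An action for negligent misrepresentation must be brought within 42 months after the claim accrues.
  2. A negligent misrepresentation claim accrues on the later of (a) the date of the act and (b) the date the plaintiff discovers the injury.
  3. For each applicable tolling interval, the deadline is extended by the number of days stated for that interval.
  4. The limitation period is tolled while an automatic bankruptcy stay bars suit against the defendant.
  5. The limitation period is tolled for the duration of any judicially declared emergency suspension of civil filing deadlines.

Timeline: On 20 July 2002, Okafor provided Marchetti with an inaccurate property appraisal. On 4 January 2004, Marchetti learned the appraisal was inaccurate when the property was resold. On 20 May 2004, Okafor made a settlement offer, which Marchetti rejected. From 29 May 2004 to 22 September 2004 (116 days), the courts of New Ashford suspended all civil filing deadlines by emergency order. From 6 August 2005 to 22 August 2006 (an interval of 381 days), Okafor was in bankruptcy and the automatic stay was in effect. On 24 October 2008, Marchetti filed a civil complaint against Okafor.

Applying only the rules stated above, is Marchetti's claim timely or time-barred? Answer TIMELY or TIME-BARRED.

Taking the later of the act (20 July 2002) and discovery (4 January 2004), the claim accrued on 4 January 2004.
42 months from 4 January 2004 is 4 July 2007.
The period was tolled for 116 days by the emergency suspension of filing deadlines (29 May 2004 to 22 September 2004), pushing the deadline to 28 October 2007.
Because the automatic bankruptcy stay ran from 6 August 2005 to 22 August 2006, the deadline is extended by 381 days to 12 November 2008.
The other events in the timeline have no effect on the limitation period under the stated rules.
Marchetti filed on 24 October 2008, before the 12 November 2008 deadline, so the action is timely.

TIMELY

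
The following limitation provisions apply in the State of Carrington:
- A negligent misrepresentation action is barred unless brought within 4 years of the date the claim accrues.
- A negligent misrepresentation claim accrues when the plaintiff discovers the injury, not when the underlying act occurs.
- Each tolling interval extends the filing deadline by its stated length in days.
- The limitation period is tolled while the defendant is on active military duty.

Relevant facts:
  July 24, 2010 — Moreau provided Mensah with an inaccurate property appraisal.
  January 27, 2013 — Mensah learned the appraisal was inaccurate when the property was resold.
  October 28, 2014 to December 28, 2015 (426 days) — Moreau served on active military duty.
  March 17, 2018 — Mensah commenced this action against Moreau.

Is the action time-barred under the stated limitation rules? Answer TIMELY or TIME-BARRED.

TIMELY

Accrual is tied to discovery, so the period began on January 27, 2013 rather than on July 24, 2010 when the act occurred.
Adding the 4 years base period to January 27, 2013 gives a deadline of January 27, 2017, before any tolling.
The defendant's active military service from October 28, 2014 to December 28, 2015 tolled the period for 426 days, extending the deadline to March 29, 2018.
Filing on March 17, 2018 beat the March 29, 2018 deadline — the action is timely.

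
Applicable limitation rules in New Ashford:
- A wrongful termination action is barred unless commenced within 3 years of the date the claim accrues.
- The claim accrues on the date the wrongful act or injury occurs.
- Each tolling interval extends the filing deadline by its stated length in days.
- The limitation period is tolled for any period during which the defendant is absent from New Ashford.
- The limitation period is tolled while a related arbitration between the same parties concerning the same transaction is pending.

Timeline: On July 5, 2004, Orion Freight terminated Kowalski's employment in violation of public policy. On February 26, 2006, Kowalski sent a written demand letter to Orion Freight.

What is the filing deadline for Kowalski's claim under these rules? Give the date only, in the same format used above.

The claim accrued on July 5, 2004, the date of the act.
The untolled deadline — 3 years after July 5, 2004 — is July 5, 2007.
The other events in the timeline have no effect on the limitation period under the stated rules.

July 5, 2007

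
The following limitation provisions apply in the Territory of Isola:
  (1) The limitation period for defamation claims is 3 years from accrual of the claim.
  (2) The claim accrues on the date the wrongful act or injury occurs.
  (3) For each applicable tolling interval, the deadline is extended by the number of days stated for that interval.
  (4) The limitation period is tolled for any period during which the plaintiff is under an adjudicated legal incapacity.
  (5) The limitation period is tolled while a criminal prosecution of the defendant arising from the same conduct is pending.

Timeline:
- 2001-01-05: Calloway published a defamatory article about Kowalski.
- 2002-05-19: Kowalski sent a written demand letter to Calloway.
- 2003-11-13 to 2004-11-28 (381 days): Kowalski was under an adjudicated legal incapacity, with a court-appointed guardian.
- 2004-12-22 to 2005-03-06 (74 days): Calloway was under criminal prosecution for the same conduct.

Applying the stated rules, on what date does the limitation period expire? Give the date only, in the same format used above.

The limitation period began to run on 2001-01-05.
3 years from 2001-01-05 is 2004-01-05.
Because the plaintiff's legal incapacity ran from 2003-11-13 to 2004-11-28, the deadline is extended by 381 days to 2005-01-20.
Because the pending criminal prosecution ran from 2004-12-22 to 2005-03-06, the deadline is extended by 74 days to 2005-04-04.
The other events in the timeline have no effect on the limitation period under the stated rules.

2005-04-04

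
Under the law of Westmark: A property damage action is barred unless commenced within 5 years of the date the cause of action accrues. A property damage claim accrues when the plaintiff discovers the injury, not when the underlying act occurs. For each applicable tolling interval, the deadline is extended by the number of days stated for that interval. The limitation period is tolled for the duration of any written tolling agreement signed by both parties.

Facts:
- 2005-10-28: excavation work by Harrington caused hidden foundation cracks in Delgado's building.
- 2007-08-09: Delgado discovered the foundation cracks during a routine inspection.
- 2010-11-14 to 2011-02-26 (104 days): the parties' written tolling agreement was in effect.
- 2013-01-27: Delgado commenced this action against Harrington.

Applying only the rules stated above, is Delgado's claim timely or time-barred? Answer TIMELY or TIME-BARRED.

TIME-BARRED

Under the discovery rule, the claim accrued on 2007-08-09, when Delgado discovered the injury — not on the 2005-10-28 date of the underlying act.
Adding the 5 years base period to 2007-08-09 gives a deadline of 2012-08-09, before any tolling.
The written tolling agreement from 2010-11-14 to 2011-02-26 tolled the period for 104 days, extending the deadline to 2012-11-21.
The 2013-01-27 filing falls after the 2012-11-21 deadline; the claim is time-barred.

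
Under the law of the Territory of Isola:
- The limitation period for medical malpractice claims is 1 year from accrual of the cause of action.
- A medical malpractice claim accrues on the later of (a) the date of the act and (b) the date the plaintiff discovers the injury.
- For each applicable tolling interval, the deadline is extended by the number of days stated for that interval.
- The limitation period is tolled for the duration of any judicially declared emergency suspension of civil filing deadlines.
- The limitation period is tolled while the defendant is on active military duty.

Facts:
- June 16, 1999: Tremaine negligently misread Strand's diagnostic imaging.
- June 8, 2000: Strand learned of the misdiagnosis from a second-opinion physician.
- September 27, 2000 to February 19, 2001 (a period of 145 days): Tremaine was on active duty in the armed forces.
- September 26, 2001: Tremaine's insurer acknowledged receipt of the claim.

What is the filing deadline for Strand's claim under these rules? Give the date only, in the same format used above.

Because discovery on June 8, 2000 post-dates the June 16, 1999 act, accrual under the later-of rule falls on June 8, 2000.
Adding the 1 year base period to June 8, 2000 gives a deadline of June 8, 2001, before any tolling.
The defendant's active military service from September 27, 2000 to February 19, 2001 tolled the period for 145 days, extending the deadline to October 31, 2001.
Nothing else in the chronology tolls or restarts the period.

October 31, 2001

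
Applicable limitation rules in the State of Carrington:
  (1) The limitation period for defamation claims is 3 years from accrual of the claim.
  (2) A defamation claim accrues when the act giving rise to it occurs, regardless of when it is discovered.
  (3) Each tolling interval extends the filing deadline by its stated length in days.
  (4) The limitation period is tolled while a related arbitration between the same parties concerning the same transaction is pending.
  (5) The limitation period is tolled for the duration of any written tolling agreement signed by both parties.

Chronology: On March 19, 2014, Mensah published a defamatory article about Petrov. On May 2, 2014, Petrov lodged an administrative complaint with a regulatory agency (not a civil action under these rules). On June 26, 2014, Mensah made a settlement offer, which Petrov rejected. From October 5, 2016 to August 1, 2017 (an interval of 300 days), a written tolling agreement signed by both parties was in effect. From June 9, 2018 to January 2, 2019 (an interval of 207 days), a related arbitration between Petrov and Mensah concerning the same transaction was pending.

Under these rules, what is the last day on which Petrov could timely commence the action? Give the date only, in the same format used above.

The claim accrued on March 19, 2014, when the wrongful act occurred.
Adding the 3 years base period to March 19, 2014 gives a deadline of March 19, 2017, before any tolling.
Because the written tolling agreement ran from October 5, 2016 to August 1, 2017, the deadline is extended by 300 days to January 13, 2018.
By the time the pending related arbitration began on June 9, 2018, the limitation period had already expired on January 13, 2018; that interval cannot revive it.
The other events in the timeline have no effect on the limitation period under the stated rules.

January 13, 2018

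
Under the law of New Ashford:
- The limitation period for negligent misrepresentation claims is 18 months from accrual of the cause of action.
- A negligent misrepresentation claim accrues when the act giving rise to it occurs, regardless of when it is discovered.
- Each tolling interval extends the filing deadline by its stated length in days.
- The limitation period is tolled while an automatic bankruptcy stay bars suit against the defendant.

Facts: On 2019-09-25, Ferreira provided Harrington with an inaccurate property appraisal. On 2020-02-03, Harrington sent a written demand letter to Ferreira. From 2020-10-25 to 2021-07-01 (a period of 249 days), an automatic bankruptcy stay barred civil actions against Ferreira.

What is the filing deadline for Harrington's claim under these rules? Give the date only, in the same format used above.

2021-11-29

The limitation period began to run on 2019-09-25.
Adding the 18 months base period to 2019-09-25 gives a deadline of 2021-03-25, before any tolling.
The automatic bankruptcy stay from 2020-10-25 to 2021-07-01 tolled the period for 249 days, extending the deadline to 2021-11-29.
The other events in the timeline have no effect on the limitation period under the stated rules.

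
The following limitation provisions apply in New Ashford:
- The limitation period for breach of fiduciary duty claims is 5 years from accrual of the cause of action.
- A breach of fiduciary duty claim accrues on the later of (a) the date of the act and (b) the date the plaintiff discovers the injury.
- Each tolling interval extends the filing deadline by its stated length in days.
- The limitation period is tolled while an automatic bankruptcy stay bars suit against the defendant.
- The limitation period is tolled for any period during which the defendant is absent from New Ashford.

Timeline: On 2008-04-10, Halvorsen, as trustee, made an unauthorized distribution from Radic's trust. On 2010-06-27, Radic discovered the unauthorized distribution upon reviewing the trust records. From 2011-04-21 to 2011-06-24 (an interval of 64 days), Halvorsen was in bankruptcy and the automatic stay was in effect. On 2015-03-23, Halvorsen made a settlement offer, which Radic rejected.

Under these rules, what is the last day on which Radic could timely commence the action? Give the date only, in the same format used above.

Taking the later of the act (2008-04-10) and discovery (2010-06-27), the claim accrued on 2010-06-27.
The untolled deadline — 5 years after 2010-06-27 — is 2015-06-27.
The automatic bankruptcy stay from 2011-04-21 to 2011-06-24 tolled the period for 64 days, extending the deadline to 2015-08-30.
Nothing else in the chronology tolls or restarts the period.

2015-08-30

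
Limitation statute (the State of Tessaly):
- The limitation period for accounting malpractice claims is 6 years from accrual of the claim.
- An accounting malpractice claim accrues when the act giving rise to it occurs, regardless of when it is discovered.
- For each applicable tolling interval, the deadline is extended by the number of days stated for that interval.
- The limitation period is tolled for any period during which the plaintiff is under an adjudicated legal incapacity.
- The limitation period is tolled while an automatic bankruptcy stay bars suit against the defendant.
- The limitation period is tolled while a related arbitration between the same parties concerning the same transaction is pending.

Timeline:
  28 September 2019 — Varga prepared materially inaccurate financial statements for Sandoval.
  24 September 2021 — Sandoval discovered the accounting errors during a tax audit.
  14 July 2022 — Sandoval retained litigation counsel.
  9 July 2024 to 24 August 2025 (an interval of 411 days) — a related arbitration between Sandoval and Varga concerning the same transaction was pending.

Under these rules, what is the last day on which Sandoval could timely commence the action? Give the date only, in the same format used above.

Because the rule ties accrual to occurrence, the claim accrued on 28 September 2019, not on the 24 September 2021 discovery date.
6 years from 28 September 2019 is 28 September 2025.
The pending related arbitration from 9 July 2024 to 24 August 2025 tolled the period for 411 days, extending the deadline to 13 November 2026.
None of the other events listed affects the running of the period under the stated rules.

13 November 2026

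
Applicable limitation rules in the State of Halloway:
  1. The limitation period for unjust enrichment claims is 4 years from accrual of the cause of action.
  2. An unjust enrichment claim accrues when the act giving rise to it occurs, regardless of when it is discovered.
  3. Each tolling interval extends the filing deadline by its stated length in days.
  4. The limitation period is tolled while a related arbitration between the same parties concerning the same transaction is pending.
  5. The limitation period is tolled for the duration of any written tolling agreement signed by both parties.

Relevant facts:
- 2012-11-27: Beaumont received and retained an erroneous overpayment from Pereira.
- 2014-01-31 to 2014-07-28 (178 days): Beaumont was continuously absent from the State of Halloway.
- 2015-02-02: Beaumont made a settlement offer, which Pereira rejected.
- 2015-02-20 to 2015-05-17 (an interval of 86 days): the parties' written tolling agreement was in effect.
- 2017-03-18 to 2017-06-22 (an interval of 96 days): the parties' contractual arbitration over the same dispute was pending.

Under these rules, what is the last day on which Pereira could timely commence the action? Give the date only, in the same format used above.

2017-02-21

The claim accrued on 2012-11-27, when the wrongful act occurred.
4 years from 2012-11-27 is 2016-11-27.
Because the written tolling agreement ran from 2015-02-20 to 2015-05-17, the deadline is extended by 86 days to 2017-02-21.
By the time the pending related arbitration began on 2017-03-18, the limitation period had already expired on 2017-02-21; that interval cannot revive it.
The defendant's absence from the jurisdiction from 2014-01-31 to 2014-07-28 does not toll the period, because no stated rule makes the defendant's absence a tolling event.
Nothing else in the chronology tolls or restarts the period.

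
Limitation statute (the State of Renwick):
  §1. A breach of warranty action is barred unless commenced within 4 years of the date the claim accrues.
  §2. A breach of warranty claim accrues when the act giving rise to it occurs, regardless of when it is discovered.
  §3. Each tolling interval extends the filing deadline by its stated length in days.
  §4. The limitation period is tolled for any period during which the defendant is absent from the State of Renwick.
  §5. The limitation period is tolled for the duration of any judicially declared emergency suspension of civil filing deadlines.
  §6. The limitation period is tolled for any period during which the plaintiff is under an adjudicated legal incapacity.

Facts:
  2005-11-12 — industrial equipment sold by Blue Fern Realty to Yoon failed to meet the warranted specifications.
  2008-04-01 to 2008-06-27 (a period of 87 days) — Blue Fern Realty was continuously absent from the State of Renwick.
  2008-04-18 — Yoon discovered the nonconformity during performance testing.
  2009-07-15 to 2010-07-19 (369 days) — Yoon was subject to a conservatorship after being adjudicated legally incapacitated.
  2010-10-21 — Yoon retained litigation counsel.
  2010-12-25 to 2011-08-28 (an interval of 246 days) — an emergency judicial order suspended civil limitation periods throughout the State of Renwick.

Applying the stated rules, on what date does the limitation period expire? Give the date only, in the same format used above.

The claim accrued on 2005-11-12, when the wrongful act occurred; under the stated occurrence rule the 2008-04-18 discovery does not delay accrual.
4 years from 2005-11-12 is 2009-11-12.
The period was tolled for 87 days by the defendant's absence from the jurisdiction (2008-04-01 to 2008-06-27), pushing the deadline to 2010-02-07.
The period was tolled for 369 days by the plaintiff's legal incapacity (2009-07-15 to 2010-07-19), pushing the deadline to 2011-02-11.
The period was tolled for 246 days by the emergency suspension of filing deadlines (2010-12-25 to 2011-08-28), pushing the deadline to 2011-10-15.
The other events in the timeline have no effect on the limitation period under the stated rules.

2011-10-15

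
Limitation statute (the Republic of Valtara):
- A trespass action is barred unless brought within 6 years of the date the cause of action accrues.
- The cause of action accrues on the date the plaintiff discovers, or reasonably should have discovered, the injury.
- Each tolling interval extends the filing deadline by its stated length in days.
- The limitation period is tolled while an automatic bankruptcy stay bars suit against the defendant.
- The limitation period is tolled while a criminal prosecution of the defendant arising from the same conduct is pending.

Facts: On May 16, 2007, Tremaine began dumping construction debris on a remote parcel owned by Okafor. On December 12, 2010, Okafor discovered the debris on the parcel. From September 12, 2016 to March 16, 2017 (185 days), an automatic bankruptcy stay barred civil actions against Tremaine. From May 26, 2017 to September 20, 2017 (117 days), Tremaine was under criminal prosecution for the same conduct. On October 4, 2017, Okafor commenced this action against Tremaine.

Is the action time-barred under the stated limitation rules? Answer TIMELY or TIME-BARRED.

TIMELY

The claim did not accrue until Okafor discovered the injury on December 12, 2010; the May 16, 2007 act date does not start the clock under the stated rule.
The untolled deadline — 6 years after December 12, 2010 — is December 12, 2016.
Because the automatic bankruptcy stay ran from September 12, 2016 to March 16, 2017, the deadline is extended by 185 days to June 15, 2017.
Because the pending criminal prosecution ran from May 26, 2017 to September 20, 2017, the deadline is extended by 117 days to October 10, 2017.
The October 4, 2017 filing precedes the October 10, 2017 deadline; the claim is timely.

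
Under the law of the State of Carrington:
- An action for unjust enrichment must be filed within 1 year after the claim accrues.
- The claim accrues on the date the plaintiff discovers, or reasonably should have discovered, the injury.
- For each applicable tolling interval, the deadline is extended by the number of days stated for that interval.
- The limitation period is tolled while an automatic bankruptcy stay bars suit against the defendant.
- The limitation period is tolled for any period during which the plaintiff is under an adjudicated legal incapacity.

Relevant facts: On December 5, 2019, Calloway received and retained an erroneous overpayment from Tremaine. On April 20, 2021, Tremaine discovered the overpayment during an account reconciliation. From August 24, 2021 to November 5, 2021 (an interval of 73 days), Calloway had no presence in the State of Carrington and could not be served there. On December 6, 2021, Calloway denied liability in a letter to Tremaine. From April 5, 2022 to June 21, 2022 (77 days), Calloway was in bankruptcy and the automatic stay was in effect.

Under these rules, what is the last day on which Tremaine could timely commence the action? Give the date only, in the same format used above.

July 6, 2022

Under the discovery rule, the claim accrued on April 20, 2021, when Tremaine discovered the injury — not on the December 5, 2019 date of the underlying act.
1 year from April 20, 2021 is April 20, 2022.
The period was tolled for 77 days by the automatic bankruptcy stay (April 5, 2022 to June 21, 2022), pushing the deadline to July 6, 2022.
No stated provision tolls the period for the defendant's absence, so the interval from August 24, 2021 to November 5, 2021 has no effect on the deadline.
The other events in the timeline have no effect on the limitation period under the stated rules.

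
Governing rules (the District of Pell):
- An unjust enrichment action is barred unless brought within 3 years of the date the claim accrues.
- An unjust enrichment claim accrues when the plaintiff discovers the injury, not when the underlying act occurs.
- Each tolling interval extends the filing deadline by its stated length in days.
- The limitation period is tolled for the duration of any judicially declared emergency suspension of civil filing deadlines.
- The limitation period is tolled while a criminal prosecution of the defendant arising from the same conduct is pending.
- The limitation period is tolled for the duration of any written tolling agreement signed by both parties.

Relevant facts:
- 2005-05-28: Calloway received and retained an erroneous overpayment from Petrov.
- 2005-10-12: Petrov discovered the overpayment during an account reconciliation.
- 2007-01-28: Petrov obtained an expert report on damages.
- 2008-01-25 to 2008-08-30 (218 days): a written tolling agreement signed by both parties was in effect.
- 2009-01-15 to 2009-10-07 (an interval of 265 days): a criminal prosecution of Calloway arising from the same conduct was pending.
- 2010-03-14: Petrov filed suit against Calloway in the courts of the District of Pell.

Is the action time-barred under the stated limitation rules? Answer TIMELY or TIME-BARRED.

The claim did not accrue until Petrov discovered the injury on 2005-10-12; the 2005-05-28 act date does not start the clock under the stated rule.
3 years from 2005-10-12 is 2008-10-12.
Because the written tolling agreement ran from 2008-01-25 to 2008-08-30, the deadline is extended by 218 days to 2009-05-18.
Because the pending criminal prosecution ran from 2009-01-15 to 2009-10-07, the deadline is extended by 265 days to 2010-02-07.
The other events in the timeline have no effect on the limitation period under the stated rules.
The 2010-03-14 filing falls after the 2010-02-07 deadline; the claim is time-barred.

TIME-BARRED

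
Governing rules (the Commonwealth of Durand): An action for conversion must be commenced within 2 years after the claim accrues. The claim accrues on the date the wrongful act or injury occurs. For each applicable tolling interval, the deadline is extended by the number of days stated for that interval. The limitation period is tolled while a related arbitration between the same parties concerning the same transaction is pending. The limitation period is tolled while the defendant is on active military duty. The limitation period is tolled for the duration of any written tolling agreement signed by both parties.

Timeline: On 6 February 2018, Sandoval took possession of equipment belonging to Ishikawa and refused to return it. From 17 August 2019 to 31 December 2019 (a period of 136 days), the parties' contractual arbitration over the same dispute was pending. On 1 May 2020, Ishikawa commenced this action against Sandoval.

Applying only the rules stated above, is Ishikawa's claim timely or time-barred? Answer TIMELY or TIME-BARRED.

TIMELY

The limitation period began to run on 6 February 2018.
2 years from 6 February 2018 is 6 February 2020.
The pending related arbitration from 17 August 2019 to 31 December 2019 tolled the period for 136 days, extending the deadline to 21 June 2020.
The 1 May 2020 filing precedes the 21 June 2020 deadline; the claim is timely.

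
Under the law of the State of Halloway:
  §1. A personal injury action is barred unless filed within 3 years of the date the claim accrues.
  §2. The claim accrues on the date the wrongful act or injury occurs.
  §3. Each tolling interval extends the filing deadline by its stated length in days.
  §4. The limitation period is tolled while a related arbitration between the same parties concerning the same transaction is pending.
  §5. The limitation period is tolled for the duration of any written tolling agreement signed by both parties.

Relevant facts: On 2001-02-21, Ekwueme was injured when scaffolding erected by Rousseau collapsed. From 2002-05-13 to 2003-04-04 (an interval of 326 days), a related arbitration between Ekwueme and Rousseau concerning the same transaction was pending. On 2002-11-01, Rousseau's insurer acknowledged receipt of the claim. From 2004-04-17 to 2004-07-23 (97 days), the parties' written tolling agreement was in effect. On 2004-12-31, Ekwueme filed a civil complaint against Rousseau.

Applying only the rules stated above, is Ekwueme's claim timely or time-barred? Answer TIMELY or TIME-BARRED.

The claim accrued on 2001-02-21, the date of the act.
The untolled deadline — 3 years after 2001-02-21 — is 2004-02-21.
The period was tolled for 326 days by the pending related arbitration (2002-05-13 to 2003-04-04), pushing the deadline to 2005-01-12.
The written tolling agreement from 2004-04-17 to 2004-07-23 tolled the period for 97 days, extending the deadline to 2005-04-19.
Nothing else in the chronology tolls or restarts the period.
The 2004-12-31 filing precedes the 2005-04-19 deadline; the claim is timely.

TIMELY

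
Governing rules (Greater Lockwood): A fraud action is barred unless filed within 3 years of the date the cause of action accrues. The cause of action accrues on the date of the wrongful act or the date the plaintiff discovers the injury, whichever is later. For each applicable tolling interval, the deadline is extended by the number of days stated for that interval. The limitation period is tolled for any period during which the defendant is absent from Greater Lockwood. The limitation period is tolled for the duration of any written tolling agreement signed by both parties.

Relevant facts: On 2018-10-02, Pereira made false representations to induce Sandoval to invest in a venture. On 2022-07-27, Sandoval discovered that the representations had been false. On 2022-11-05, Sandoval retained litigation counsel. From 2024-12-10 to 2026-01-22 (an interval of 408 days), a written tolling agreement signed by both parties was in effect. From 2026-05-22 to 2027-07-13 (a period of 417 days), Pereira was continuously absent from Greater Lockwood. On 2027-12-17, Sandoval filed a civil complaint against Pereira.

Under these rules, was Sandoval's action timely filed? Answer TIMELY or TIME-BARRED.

TIME-BARRED

The claim accrued on 2022-07-27 — the later of the 2018-10-02 act and the 2022-07-27 discovery.
Adding the 3 years base period to 2022-07-27 gives a deadline of 2025-07-27, before any tolling.
The period was tolled for 408 days by the written tolling agreement (2024-12-10 to 2026-01-22), pushing the deadline to 2026-09-08.
Because the defendant's absence from the jurisdiction ran from 2026-05-22 to 2027-07-13, the deadline is extended by 417 days to 2027-10-30.
Nothing else in the chronology tolls or restarts the period.
The 2027-12-17 filing falls after the 2027-10-30 deadline; the claim is time-barred.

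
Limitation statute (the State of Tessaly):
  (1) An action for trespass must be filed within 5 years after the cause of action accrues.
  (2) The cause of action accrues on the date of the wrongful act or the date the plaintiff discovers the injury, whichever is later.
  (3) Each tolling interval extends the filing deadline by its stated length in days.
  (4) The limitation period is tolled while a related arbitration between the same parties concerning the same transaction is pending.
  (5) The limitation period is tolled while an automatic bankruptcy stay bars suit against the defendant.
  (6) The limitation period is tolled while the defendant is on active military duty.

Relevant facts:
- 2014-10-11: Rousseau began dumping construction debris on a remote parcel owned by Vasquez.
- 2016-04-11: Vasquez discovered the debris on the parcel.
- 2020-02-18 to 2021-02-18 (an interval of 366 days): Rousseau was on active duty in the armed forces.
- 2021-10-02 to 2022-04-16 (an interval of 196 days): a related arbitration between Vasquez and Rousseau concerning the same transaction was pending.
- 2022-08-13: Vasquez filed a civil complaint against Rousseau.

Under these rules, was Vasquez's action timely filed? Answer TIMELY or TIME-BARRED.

TIMELY

Because discovery on 2016-04-11 post-dates the 2014-10-11 act, accrual under the later-of rule falls on 2016-04-11.
The untolled deadline — 5 years after 2016-04-11 — is 2021-04-11.
Because the defendant's active military service ran from 2020-02-18 to 2021-02-18, the deadline is extended by 366 days to 2022-04-12.
The period was tolled for 196 days by the pending related arbitration (2021-10-02 to 2022-04-16), pushing the deadline to 2022-10-25.
Vasquez filed on 2022-08-13, before the 2022-10-25 deadline, so the action is timely.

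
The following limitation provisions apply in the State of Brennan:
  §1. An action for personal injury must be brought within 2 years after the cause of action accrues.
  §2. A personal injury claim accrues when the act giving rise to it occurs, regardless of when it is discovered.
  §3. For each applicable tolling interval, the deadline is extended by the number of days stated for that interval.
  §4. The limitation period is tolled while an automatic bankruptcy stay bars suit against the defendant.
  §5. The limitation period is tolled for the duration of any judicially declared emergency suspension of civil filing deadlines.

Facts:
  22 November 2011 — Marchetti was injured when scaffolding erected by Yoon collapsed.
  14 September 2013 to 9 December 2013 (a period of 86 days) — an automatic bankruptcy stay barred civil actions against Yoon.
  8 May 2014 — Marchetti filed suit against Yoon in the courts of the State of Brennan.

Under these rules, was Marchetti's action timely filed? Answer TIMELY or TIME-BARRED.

The limitation period began to run on 22 November 2011.
The untolled deadline — 2 years after 22 November 2011 — is 22 November 2013.
The period was tolled for 86 days by the automatic bankruptcy stay (14 September 2013 to 9 December 2013), pushing the deadline to 16 February 2014.
Marchetti filed on 8 May 2014, after the 16 February 2014 deadline, so the action is time-barred.

TIME-BARRED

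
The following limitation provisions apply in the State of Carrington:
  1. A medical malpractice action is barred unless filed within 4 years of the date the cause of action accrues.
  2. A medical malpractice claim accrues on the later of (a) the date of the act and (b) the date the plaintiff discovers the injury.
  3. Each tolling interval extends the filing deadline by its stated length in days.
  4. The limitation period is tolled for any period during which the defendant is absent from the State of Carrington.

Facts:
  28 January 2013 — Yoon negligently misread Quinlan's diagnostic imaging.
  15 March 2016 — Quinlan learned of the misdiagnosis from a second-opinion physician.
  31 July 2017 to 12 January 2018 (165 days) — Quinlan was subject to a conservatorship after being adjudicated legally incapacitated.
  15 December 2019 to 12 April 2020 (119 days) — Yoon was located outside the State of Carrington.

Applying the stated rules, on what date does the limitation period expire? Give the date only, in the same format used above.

Because discovery on 15 March 2016 post-dates the 28 January 2013 act, accrual under the later-of rule falls on 15 March 2016.
Adding the 4 years base period to 15 March 2016 gives a deadline of 15 March 2020, before any tolling.
The defendant's absence from the jurisdiction from 15 December 2019 to 12 April 2020 tolled the period for 119 days, extending the deadline to 12 July 2020.
Although the plaintiff's incapacity ran from 31 July 2017 to 12 January 2018, the stated rules do not make that a tolling event, so it is disregarded.

12 July 2020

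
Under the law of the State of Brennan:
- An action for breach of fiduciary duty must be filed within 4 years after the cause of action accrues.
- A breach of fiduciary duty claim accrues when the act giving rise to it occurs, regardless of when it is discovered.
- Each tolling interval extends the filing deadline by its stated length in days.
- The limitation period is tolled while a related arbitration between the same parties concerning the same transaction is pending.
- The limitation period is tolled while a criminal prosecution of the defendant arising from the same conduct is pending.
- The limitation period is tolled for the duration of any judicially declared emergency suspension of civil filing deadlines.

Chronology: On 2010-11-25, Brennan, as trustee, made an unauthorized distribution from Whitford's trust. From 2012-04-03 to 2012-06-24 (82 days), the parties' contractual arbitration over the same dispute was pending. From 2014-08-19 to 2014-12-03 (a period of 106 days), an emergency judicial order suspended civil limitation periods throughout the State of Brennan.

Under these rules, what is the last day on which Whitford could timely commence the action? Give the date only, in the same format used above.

The limitation period began to run on 2010-11-25.
4 years from 2010-11-25 is 2014-11-25.
Because the pending related arbitration ran from 2012-04-03 to 2012-06-24, the deadline is extended by 82 days to 2015-02-15.
The period was tolled for 106 days by the emergency suspension of filing deadlines (2014-08-19 to 2014-12-03), pushing the deadline to 2015-06-01.

2015-06-01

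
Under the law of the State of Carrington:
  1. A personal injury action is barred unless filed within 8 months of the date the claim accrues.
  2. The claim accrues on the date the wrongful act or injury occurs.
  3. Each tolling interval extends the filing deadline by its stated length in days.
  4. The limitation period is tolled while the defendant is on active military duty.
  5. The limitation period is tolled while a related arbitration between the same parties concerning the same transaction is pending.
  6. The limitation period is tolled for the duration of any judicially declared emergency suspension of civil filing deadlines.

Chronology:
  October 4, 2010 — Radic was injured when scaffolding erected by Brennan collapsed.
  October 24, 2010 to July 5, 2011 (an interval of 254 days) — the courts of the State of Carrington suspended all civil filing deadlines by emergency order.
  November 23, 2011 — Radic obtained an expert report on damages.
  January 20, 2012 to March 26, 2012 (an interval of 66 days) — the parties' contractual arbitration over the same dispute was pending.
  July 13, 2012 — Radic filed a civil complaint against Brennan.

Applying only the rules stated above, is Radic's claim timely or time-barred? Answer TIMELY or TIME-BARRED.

TIME-BARRED

The claim accrued on October 4, 2010, the date of the act.
Adding the 8 months base period to October 4, 2010 gives a deadline of June 4, 2011, before any tolling.
Because the emergency suspension of filing deadlines ran from October 24, 2010 to July 5, 2011, the deadline is extended by 254 days to February 13, 2012.
The period was tolled for 66 days by the pending related arbitration (January 20, 2012 to March 26, 2012), pushing the deadline to April 19, 2012.
None of the other events listed affects the running of the period under the stated rules.
Radic filed on July 13, 2012, after the April 19, 2012 deadline, so the action is time-barred.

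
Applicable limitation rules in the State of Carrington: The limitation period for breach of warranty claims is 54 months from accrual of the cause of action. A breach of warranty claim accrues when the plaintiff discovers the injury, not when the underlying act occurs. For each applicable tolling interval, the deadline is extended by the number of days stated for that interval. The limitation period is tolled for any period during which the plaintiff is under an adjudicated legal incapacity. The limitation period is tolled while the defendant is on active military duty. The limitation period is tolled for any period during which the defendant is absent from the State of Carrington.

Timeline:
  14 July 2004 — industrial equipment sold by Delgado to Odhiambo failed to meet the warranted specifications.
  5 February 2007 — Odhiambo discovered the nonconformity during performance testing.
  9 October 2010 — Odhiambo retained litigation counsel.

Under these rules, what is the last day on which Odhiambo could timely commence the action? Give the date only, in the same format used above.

Under the discovery rule, the claim accrued on 5 February 2007, when Odhiambo discovered the injury — not on the 14 July 2004 date of the underlying act.
Adding the 54 months base period to 5 February 2007 gives a deadline of 5 August 2011, before any tolling.
Nothing else in the chronology tolls or restarts the period.

5 August 2011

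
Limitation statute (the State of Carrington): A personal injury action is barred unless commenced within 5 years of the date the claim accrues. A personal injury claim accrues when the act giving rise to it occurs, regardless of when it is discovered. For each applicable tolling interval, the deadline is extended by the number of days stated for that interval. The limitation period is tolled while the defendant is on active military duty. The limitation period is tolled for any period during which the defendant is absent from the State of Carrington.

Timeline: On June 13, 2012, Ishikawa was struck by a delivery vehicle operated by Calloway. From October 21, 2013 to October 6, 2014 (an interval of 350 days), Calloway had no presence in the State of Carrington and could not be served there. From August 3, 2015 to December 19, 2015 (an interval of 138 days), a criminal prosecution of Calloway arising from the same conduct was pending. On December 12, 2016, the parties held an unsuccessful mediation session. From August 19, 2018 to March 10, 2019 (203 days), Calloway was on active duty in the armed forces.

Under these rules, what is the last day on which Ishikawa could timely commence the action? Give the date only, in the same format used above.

May 29, 2018

The claim accrued on June 13, 2012, when the wrongful act occurred.
5 years from June 13, 2012 is June 13, 2017.
Because the defendant's absence from the jurisdiction ran from October 21, 2013 to October 6, 2014, the deadline is extended by 350 days to May 29, 2018.
The defendant's active military service starting August 19, 2018 came too late — the period had run on May 29, 2018 — and so does not extend the deadline.
The pending criminal prosecution from August 3, 2015 to December 19, 2015 does not toll the period, because no stated rule makes a criminal prosecution a tolling event.
None of the other events listed affects the running of the period under the stated rules.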